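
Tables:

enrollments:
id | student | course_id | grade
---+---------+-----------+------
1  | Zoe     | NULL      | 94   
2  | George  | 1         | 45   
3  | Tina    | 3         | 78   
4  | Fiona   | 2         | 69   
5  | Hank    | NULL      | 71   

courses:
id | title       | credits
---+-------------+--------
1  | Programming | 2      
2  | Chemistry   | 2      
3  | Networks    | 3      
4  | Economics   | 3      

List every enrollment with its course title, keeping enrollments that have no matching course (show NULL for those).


LEFT JOIN keeps every row from enrollments (the left table); where course_id has no match in courses, the course columns become NULL. Walk through each enrollment:
  - enrollment 1 (Zoe): course_id=NULL, no match -> kept with NULL
  - enrollment 2 (George): course_id=1 -> matches Programming
  - enrollment 3 (Tina): course_id=3 -> matches Networks
  - enrollment 4 (Fiona): course_id=2 -> matches Chemistry
  - enrollment 5 (Hank): course_id=NULL, no match -> kept with NULL
All 5 rows appear; 2 have NULL course.

SQL:
SELECT a.student, b.title AS course
FROM enrollments a
LEFT JOIN courses b ON a.course_id = b.id

Result:
student | course     
--------+------------
Zoe     | NULL       
George  | Programming
Tina    | Networks   
Fiona   | Chemistry  
Hank    | NULL       


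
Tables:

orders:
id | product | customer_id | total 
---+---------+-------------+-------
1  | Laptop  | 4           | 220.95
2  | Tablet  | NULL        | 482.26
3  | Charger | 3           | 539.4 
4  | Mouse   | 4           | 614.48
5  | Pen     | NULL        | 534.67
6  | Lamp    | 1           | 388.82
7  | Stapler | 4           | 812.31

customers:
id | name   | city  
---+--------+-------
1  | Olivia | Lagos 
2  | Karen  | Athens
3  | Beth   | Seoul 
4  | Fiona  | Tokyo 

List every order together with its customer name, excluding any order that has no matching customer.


INNER JOIN keeps only orders rows whose customer_id matches an id in customers. Walk through each order:
  - order 1 (Laptop): customer_id=4 -> matches Fiona
  - order 2 (Tablet): customer_id=NULL, no match -> dropped
  - order 3 (Charger): customer_id=3 -> matches Beth
  - order 4 (Mouse): customer_id=4 -> matches Fiona
  - order 5 (Pen): customer_id=NULL, no match -> dropped
  - order 6 (Lamp): customer_id=1 -> matches Olivia
  - order 7 (Stapler): customer_id=4 -> matches Fiona
So 2 of 7 rows are dropped.

SQL:
SELECT a.product, b.name AS customer
FROM orders a
INNER JOIN customers b ON a.customer_id = b.id

Result:
product | customer
--------+---------
Laptop  | Fiona   
Charger | Beth    
Mouse   | Fiona   
Lamp    | Olivia  
Stapler | Fiona   


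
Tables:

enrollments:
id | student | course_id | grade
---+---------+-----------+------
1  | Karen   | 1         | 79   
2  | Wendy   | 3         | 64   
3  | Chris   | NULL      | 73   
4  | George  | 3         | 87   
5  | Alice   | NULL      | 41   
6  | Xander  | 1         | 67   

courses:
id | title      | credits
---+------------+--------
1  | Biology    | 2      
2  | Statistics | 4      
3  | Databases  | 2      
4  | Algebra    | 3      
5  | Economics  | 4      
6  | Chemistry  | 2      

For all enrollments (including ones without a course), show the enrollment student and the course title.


LEFT JOIN keeps every row from enrollments (the left table); where course_id has no match in courses, the course columns become NULL. Walk through each enrollment:
  - enrollment 1 (Karen): course_id=1 -> matches Biology
  - enrollment 2 (Wendy): course_id=3 -> matches Databases
  - enrollment 3 (Chris): course_id=NULL, no match -> kept with NULL
  - enrollment 4 (George): course_id=3 -> matches Databases
  - enrollment 5 (Alice): course_id=NULL, no match -> kept with NULL
  - enrollment 6 (Xander): course_id=1 -> matches Biology
All 6 rows appear; 2 have NULL course.

SQL:
SELECT a.student, b.title AS course
FROM enrollments a
LEFT JOIN courses b ON a.course_id = b.id

Result:
student | course   
--------+----------
Karen   | Biology  
Wendy   | Databases
Chris   | NULL     
George  | Databases
Alice   | NULL     
Xander  | Biology  


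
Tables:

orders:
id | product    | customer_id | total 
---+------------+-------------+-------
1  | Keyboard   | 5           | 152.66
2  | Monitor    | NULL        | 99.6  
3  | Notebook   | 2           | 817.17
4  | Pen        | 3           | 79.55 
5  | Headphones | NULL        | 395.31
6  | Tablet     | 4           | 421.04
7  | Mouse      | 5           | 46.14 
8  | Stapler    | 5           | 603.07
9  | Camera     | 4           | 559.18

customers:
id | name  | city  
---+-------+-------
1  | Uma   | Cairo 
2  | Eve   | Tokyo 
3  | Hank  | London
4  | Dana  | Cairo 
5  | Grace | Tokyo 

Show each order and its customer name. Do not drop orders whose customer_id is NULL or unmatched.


LEFT JOIN keeps every row from orders (the left table); where customer_id has no match in customers, the customer columns become NULL. Walk through each order:
  - order 1 (Keyboard): customer_id=5 -> matches Grace
  - order 2 (Monitor): customer_id=NULL, no match -> kept with NULL
  - order 3 (Notebook): customer_id=2 -> matches Eve
  - order 4 (Pen): customer_id=3 -> matches Hank
  - order 5 (Headphones): customer_id=NULL, no match -> kept with NULL
  - order 6 (Tablet): customer_id=4 -> matches Dana
  - order 7 (Mouse): customer_id=5 -> matches Grace
  - order 8 (Stapler): customer_id=5 -> matches Grace
  - order 9 (Camera): customer_id=4 -> matches Dana
All 9 rows appear; 2 have NULL customer.

SQL:
SELECT a.product, b.name AS customer
FROM orders a
LEFT JOIN customers b ON a.customer_id = b.id

Result:
product    | customer
-----------+---------
Keyboard   | Grace   
Monitor    | NULL    
Notebook   | Eve     
Pen        | Hank    
Headphones | NULL    
Tablet     | Dana    
Mouse      | Grace   
Stapler    | Grace   
Camera     | Dana    


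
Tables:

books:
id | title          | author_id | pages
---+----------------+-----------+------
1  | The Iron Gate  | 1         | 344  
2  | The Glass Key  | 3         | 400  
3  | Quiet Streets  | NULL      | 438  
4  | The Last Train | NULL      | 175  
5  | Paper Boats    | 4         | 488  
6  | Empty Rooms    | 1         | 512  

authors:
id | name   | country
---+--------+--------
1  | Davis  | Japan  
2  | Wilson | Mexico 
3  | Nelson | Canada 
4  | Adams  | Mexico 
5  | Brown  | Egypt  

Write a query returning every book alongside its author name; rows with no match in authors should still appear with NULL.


LEFT JOIN keeps every row from books (the left table); where author_id has no match in authors, the author columns become NULL. Walk through each book:
  - book 1 (The Iron Gate): author_id=1 -> matches Davis
  - book 2 (The Glass Key): author_id=3 -> matches Nelson
  - book 3 (Quiet Streets): author_id=NULL, no match -> kept with NULL
  - book 4 (The Last Train): author_id=NULL, no match -> kept with NULL
  - book 5 (Paper Boats): author_id=4 -> matches Adams
  - book 6 (Empty Rooms): author_id=1 -> matches Davis
All 6 rows appear; 2 have NULL author.

SQL:
SELECT a.title, b.name AS author
FROM books a
LEFT JOIN authors b ON a.author_id = b.id

Result:
title          | author
---------------+-------
The Iron Gate  | Davis 
The Glass Key  | Nelson
Quiet Streets  | NULL  
The Last Train | NULL  
Paper Boats    | Adams 
Empty Rooms    | Davis 


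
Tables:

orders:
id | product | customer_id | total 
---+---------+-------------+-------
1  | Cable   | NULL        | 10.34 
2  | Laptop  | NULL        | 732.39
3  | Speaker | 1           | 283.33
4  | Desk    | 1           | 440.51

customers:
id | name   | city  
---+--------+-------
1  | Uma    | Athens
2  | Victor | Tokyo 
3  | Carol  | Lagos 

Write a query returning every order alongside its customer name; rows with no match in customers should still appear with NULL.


LEFT JOIN keeps every row from orders (the left table); where customer_id has no match in customers, the customer columns become NULL. Walk through each order:
  - order 1 (Cable): customer_id=NULL, no match -> kept with NULL
  - order 2 (Laptop): customer_id=NULL, no match -> kept with NULL
  - order 3 (Speaker): customer_id=1 -> matches Uma
  - order 4 (Desk): customer_id=1 -> matches Uma
All 4 rows appear; 2 have NULL customer.

SQL:
SELECT a.product, b.name AS customer
FROM orders a
LEFT JOIN customers b ON a.customer_id = b.id

Result:
product | customer
--------+---------
Cable   | NULL    
Laptop  | NULL    
Speaker | Uma     
Desk    | Uma     


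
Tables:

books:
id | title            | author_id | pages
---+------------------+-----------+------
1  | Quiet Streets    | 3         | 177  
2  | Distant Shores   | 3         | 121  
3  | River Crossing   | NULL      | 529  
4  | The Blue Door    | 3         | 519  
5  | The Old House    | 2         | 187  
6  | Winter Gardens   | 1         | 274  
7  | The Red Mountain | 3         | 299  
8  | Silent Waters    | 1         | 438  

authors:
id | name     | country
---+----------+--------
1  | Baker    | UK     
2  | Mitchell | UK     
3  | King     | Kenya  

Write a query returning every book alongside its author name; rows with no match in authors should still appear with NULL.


LEFT JOIN keeps every row from books (the left table); where author_id has no match in authors, the author columns become NULL. Walk through each book:
  - book 1 (Quiet Streets): author_id=3 -> matches King
  - book 2 (Distant Shores): author_id=3 -> matches King
  - book 3 (River Crossing): author_id=NULL, no match -> kept with NULL
  - book 4 (The Blue Door): author_id=3 -> matches King
  - book 5 (The Old House): author_id=2 -> matches Mitchell
  - book 6 (Winter Gardens): author_id=1 -> matches Baker
  - book 7 (The Red Mountain): author_id=3 -> matches King
  - book 8 (Silent Waters): author_id=1 -> matches Baker
All 8 rows appear; 1 has NULL author.

SQL:
SELECT a.title, b.name AS author
FROM books a
LEFT JOIN authors b ON a.author_id = b.id

Result:
title            | author  
-----------------+---------
Quiet Streets    | King    
Distant Shores   | King    
River Crossing   | NULL    
The Blue Door    | King    
The Old House    | Mitchell
Winter Gardens   | Baker   
The Red Mountain | King    
Silent Waters    | Baker   


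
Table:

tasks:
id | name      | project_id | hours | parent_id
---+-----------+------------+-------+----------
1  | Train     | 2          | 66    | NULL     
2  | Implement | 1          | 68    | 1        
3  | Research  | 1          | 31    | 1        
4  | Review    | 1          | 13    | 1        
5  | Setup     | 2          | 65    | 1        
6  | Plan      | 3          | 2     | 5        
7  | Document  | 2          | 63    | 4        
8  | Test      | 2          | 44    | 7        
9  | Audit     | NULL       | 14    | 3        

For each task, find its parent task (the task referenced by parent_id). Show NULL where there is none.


This is a self-join: tasks is joined to a second copy of itself, matching each row's parent_id to another row's id. Use LEFT JOIN so rows with parent_id=NULL are kept.
  - task 1 (Train): parent_id=NULL -> NULL
  - task 2 (Implement): parent_id=1 -> Train
  - task 3 (Research): parent_id=1 -> Train
  - task 4 (Review): parent_id=1 -> Train
  - task 5 (Setup): parent_id=1 -> Train
  - task 6 (Plan): parent_id=5 -> Setup
  - task 7 (Document): parent_id=4 -> Review
  - task 8 (Test): parent_id=7 -> Document
  - task 9 (Audit): parent_id=3 -> Research

SQL:
SELECT a.name AS item, b.name AS parent
FROM tasks a
LEFT JOIN tasks b ON a.parent_id = b.id

Result:
item      | parent  
----------+---------
Train     | NULL    
Implement | Train   
Research  | Train   
Review    | Train   
Setup     | Train   
Plan      | Setup   
Document  | Review  
Test      | Document
Audit     | Research


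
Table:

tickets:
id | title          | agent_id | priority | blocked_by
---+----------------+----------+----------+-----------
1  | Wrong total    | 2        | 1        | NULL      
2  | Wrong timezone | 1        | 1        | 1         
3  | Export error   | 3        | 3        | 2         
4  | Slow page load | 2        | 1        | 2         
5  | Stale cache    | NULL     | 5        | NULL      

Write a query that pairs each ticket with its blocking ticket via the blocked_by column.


This is a self-join: tickets is joined to a second copy of itself, matching each row's blocked_by to another row's id. Use LEFT JOIN so rows with blocked_by=NULL are kept.
  - ticket 1 (Wrong total): blocked_by=NULL -> NULL
  - ticket 2 (Wrong timezone): blocked_by=1 -> Wrong total
  - ticket 3 (Export error): blocked_by=2 -> Wrong timezone
  - ticket 4 (Slow page load): blocked_by=2 -> Wrong timezone
  - ticket 5 (Stale cache): blocked_by=NULL -> NULL

SQL:
SELECT a.title AS item, b.title AS blocked_by
FROM tickets a
LEFT JOIN tickets b ON a.blocked_by = b.id

Result:
item           | blocked_by    
---------------+---------------
Wrong total    | NULL          
Wrong timezone | Wrong total   
Export error   | Wrong timezone
Slow page load | Wrong timezone
Stale cache    | NULL          


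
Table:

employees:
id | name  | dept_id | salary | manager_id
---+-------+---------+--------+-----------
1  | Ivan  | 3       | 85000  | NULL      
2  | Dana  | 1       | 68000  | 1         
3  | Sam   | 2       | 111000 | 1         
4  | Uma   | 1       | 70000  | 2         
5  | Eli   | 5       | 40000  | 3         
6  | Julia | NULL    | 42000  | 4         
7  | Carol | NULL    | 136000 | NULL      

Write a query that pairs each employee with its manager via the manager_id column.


This is a self-join: employees is joined to a second copy of itself, matching each row's manager_id to another row's id. Use LEFT JOIN so rows with manager_id=NULL are kept.
  - employee 1 (Ivan): manager_id=NULL -> NULL
  - employee 2 (Dana): manager_id=1 -> Ivan
  - employee 3 (Sam): manager_id=1 -> Ivan
  - employee 4 (Uma): manager_id=2 -> Dana
  - employee 5 (Eli): manager_id=3 -> Sam
  - employee 6 (Julia): manager_id=4 -> Uma
  - employee 7 (Carol): manager_id=NULL -> NULL

SQL:
SELECT a.name AS item, b.name AS manager
FROM employees a
LEFT JOIN employees b ON a.manager_id = b.id

Result:
item  | manager
------+--------
Ivan  | NULL   
Dana  | Ivan   
Sam   | Ivan   
Uma   | Dana   
Eli   | Sam    
Julia | Uma    
Carol | NULL   


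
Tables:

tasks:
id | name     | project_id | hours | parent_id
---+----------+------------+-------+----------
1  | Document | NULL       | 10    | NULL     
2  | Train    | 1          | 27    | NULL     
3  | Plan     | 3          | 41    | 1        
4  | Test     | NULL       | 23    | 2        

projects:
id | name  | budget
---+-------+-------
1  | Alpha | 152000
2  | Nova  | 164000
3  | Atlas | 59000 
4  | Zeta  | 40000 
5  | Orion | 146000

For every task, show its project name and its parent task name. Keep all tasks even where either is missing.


Two LEFT JOINs from the same base table tasks: one to projects via project_id, one to tasks itself via parent_id. Both are LEFT so every task is preserved.
Match against projects:
  - task 1 (Document): project_id=NULL, no match -> kept with NULL
  - task 2 (Train): project_id=1 -> matches Alpha
  - task 3 (Plan): project_id=3 -> matches Atlas
  - task 4 (Test): project_id=NULL, no match -> kept with NULL
Match against tasks (self):
  - task 1 (Document): parent_id=NULL -> NULL
  - task 2 (Train): parent_id=NULL -> NULL
  - task 3 (Plan): parent_id=1 -> Document
  - task 4 (Test): parent_id=2 -> Train

SQL:
SELECT a.name, b.name AS project, c.name AS parent
FROM tasks a
LEFT JOIN projects b ON a.project_id = b.id
LEFT JOIN tasks c ON a.parent_id = c.id

Result:
name     | project | parent  
---------+---------+---------
Document | NULL    | NULL    
Train    | Alpha   | NULL    
Plan     | Atlas   | Document
Test     | NULL    | Train   


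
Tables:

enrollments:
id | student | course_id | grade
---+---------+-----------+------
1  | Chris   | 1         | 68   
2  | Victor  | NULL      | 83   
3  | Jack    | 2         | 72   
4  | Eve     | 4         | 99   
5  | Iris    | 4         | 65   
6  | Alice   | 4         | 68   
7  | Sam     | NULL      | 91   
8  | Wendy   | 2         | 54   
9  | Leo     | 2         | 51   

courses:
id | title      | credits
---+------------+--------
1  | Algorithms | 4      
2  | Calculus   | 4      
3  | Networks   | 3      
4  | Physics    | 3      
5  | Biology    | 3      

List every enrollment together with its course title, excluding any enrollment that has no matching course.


INNER JOIN keeps only enrollments rows whose course_id matches an id in courses. Walk through each enrollment:
  - enrollment 1 (Chris): course_id=1 -> matches Algorithms
  - enrollment 2 (Victor): course_id=NULL, no match -> dropped
  - enrollment 3 (Jack): course_id=2 -> matches Calculus
  - enrollment 4 (Eve): course_id=4 -> matches Physics
  - enrollment 5 (Iris): course_id=4 -> matches Physics
  - enrollment 6 (Alice): course_id=4 -> matches Physics
  - enrollment 7 (Sam): course_id=NULL, no match -> dropped
  - enrollment 8 (Wendy): course_id=2 -> matches Calculus
  - enrollment 9 (Leo): course_id=2 -> matches Calculus
So 2 of 9 rows are dropped.

SQL:
SELECT a.student, b.title AS course
FROM enrollments a
INNER JOIN courses b ON a.course_id = b.id

Result:
student | course    
--------+-----------
Chris   | Algorithms
Jack    | Calculus  
Eve     | Physics   
Iris    | Physics   
Alice   | Physics   
Wendy   | Calculus  
Leo     | Calculus  


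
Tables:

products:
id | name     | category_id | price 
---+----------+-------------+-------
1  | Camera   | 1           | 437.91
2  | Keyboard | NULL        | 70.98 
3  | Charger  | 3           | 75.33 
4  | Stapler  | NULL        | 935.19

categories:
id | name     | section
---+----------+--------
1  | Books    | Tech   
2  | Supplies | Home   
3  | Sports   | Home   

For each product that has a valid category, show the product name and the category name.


INNER JOIN keeps only products rows whose category_id matches an id in categories. Walk through each product:
  - product 1 (Camera): category_id=1 -> matches Books
  - product 2 (Keyboard): category_id=NULL, no match -> dropped
  - product 3 (Charger): category_id=3 -> matches Sports
  - product 4 (Stapler): category_id=NULL, no match -> dropped
So 2 of 4 rows are dropped.

SQL:
SELECT a.name, b.name AS category
FROM products a
INNER JOIN categories b ON a.category_id = b.id

Result:
name    | category
--------+---------
Camera  | Books   
Charger | Sports  


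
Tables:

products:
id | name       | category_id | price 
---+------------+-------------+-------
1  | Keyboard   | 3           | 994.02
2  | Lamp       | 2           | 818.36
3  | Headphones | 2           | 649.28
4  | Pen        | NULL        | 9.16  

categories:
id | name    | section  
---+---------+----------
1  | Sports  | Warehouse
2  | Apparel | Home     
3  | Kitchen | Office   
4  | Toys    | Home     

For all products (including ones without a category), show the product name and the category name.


LEFT JOIN keeps every row from products (the left table); where category_id has no match in categories, the category columns become NULL. Walk through each product:
  - product 1 (Keyboard): category_id=3 -> matches Kitchen
  - product 2 (Lamp): category_id=2 -> matches Apparel
  - product 3 (Headphones): category_id=2 -> matches Apparel
  - product 4 (Pen): category_id=NULL, no match -> kept with NULL
All 4 rows appear; 1 has NULL category.

SQL:
SELECT a.name, b.name AS category
FROM products a
LEFT JOIN categories b ON a.category_id = b.id

Result:
name       | category
-----------+---------
Keyboard   | Kitchen 
Lamp       | Apparel 
Headphones | Apparel 
Pen        | NULL    


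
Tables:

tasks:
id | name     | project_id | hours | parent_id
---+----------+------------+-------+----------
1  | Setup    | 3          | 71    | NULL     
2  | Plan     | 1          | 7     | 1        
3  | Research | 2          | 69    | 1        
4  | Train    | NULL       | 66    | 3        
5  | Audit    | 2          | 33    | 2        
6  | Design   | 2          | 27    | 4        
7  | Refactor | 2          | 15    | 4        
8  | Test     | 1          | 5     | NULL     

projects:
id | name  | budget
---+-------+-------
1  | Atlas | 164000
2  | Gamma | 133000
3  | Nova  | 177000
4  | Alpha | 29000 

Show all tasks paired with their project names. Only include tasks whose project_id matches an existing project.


INNER JOIN keeps only tasks rows whose project_id matches an id in projects. Walk through each task:
  - task 1 (Setup): project_id=3 -> matches Nova
  - task 2 (Plan): project_id=1 -> matches Atlas
  - task 3 (Research): project_id=2 -> matches Gamma
  - task 4 (Train): project_id=NULL, no match -> dropped
  - task 5 (Audit): project_id=2 -> matches Gamma
  - task 6 (Design): project_id=2 -> matches Gamma
  - task 7 (Refactor): project_id=2 -> matches Gamma
  - task 8 (Test): project_id=1 -> matches Atlas
So 1 of 8 rows is dropped.

SQL:
SELECT a.name, b.name AS project
FROM tasks a
INNER JOIN projects b ON a.project_id = b.id

Result:
name     | project
---------+--------
Setup    | Nova   
Plan     | Atlas  
Research | Gamma  
Audit    | Gamma  
Design   | Gamma  
Refactor | Gamma  
Test     | Atlas  


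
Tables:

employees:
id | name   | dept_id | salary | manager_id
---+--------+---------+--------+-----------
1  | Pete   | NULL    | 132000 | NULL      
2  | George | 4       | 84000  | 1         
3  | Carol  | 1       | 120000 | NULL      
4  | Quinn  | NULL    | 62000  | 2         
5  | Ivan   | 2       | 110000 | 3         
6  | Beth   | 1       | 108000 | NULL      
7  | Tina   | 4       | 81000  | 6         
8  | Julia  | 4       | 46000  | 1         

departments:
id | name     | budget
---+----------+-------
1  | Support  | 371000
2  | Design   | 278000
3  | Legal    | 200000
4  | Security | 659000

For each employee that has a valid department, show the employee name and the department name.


INNER JOIN keeps only employees rows whose dept_id matches an id in departments. Walk through each employee:
  - employee 1 (Pete): dept_id=NULL, no match -> dropped
  - employee 2 (George): dept_id=4 -> matches Security
  - employee 3 (Carol): dept_id=1 -> matches Support
  - employee 4 (Quinn): dept_id=NULL, no match -> dropped
  - employee 5 (Ivan): dept_id=2 -> matches Design
  - employee 6 (Beth): dept_id=1 -> matches Support
  - employee 7 (Tina): dept_id=4 -> matches Security
  - employee 8 (Julia): dept_id=4 -> matches Security
So 2 of 8 rows are dropped.

SQL:
SELECT a.name, b.name AS department
FROM employees a
INNER JOIN departments b ON a.dept_id = b.id

Result:
name   | department
-------+-----------
George | Security  
Carol  | Support   
Ivan   | Design    
Beth   | Support   
Tina   | Security  
Julia  | Security  


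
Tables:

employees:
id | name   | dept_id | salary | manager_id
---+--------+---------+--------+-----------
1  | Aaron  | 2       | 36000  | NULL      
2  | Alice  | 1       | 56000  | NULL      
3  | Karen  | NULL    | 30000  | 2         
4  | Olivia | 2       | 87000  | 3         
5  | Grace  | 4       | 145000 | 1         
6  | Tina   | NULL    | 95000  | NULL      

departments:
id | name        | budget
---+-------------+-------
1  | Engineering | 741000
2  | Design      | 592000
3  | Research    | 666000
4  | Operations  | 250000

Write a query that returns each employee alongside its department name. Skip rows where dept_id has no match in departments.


INNER JOIN keeps only employees rows whose dept_id matches an id in departments. Walk through each employee:
  - employee 1 (Aaron): dept_id=2 -> matches Design
  - employee 2 (Alice): dept_id=1 -> matches Engineering
  - employee 3 (Karen): dept_id=NULL, no match -> dropped
  - employee 4 (Olivia): dept_id=2 -> matches Design
  - employee 5 (Grace): dept_id=4 -> matches Operations
  - employee 6 (Tina): dept_id=NULL, no match -> dropped
So 2 of 6 rows are dropped.

SQL:
SELECT a.name, b.name AS department
FROM employees a
INNER JOIN departments b ON a.dept_id = b.id

Result:
name   | department 
-------+------------
Aaron  | Design     
Alice  | Engineering
Olivia | Design     
Grace  | Operations 


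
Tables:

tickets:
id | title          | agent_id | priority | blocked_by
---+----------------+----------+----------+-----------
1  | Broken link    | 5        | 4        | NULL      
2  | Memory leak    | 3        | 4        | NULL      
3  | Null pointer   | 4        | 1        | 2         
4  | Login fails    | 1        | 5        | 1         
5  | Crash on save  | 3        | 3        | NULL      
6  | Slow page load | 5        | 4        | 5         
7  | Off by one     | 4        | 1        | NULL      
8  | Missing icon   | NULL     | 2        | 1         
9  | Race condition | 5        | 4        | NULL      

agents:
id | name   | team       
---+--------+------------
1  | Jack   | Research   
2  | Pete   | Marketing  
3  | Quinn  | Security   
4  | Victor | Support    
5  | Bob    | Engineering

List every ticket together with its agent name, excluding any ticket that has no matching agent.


INNER JOIN keeps only tickets rows whose agent_id matches an id in agents. Walk through each ticket:
  - ticket 1 (Broken link): agent_id=5 -> matches Bob
  - ticket 2 (Memory leak): agent_id=3 -> matches Quinn
  - ticket 3 (Null pointer): agent_id=4 -> matches Victor
  - ticket 4 (Login fails): agent_id=1 -> matches Jack
  - ticket 5 (Crash on save): agent_id=3 -> matches Quinn
  - ticket 6 (Slow page load): agent_id=5 -> matches Bob
  - ticket 7 (Off by one): agent_id=4 -> matches Victor
  - ticket 8 (Missing icon): agent_id=NULL, no match -> dropped
  - ticket 9 (Race condition): agent_id=5 -> matches Bob
So 1 of 9 rows is dropped.

SQL:
SELECT a.title, b.name AS agent
FROM tickets a
INNER JOIN agents b ON a.agent_id = b.id

Result:
title          | agent 
---------------+-------
Broken link    | Bob   
Memory leak    | Quinn 
Null pointer   | Victor
Login fails    | Jack  
Crash on save  | Quinn 
Slow page load | Bob   
Off by one     | Victor
Race condition | Bob   


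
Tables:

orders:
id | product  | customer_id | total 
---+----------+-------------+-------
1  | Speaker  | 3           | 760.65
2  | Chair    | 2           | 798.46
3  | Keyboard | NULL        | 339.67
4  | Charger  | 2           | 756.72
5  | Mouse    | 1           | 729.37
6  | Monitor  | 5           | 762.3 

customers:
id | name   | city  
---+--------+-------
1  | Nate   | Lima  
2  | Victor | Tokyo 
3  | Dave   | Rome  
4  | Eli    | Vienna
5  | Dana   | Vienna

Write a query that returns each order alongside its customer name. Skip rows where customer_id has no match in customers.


INNER JOIN keeps only orders rows whose customer_id matches an id in customers. Walk through each order:
  - order 1 (Speaker): customer_id=3 -> matches Dave
  - order 2 (Chair): customer_id=2 -> matches Victor
  - order 3 (Keyboard): customer_id=NULL, no match -> dropped
  - order 4 (Charger): customer_id=2 -> matches Victor
  - order 5 (Mouse): customer_id=1 -> matches Nate
  - order 6 (Monitor): customer_id=5 -> matches Dana
So 1 of 6 rows is dropped.

SQL:
SELECT a.product, b.name AS customer
FROM orders a
INNER JOIN customers b ON a.customer_id = b.id

Result:
product | customer
--------+---------
Speaker | Dave    
Chair   | Victor  
Charger | Victor  
Mouse   | Nate    
Monitor | Dana    


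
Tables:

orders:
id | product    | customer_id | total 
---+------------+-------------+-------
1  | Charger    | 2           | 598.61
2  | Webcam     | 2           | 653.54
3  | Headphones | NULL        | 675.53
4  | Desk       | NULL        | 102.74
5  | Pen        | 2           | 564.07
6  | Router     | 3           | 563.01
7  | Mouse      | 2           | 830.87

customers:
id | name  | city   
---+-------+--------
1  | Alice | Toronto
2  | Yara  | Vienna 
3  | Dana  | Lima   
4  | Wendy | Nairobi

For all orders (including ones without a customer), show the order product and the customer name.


LEFT JOIN keeps every row from orders (the left table); where customer_id has no match in customers, the customer columns become NULL. Walk through each order:
  - order 1 (Charger): customer_id=2 -> matches Yara
  - order 2 (Webcam): customer_id=2 -> matches Yara
  - order 3 (Headphones): customer_id=NULL, no match -> kept with NULL
  - order 4 (Desk): customer_id=NULL, no match -> kept with NULL
  - order 5 (Pen): customer_id=2 -> matches Yara
  - order 6 (Router): customer_id=3 -> matches Dana
  - order 7 (Mouse): customer_id=2 -> matches Yara
All 7 rows appear; 2 have NULL customer.

SQL:
SELECT a.product, b.name AS customer
FROM orders a
LEFT JOIN customers b ON a.customer_id = b.id

Result:
product    | customer
-----------+---------
Charger    | Yara    
Webcam     | Yara    
Headphones | NULL    
Desk       | NULL    
Pen        | Yara    
Router     | Dana    
Mouse      | Yara    


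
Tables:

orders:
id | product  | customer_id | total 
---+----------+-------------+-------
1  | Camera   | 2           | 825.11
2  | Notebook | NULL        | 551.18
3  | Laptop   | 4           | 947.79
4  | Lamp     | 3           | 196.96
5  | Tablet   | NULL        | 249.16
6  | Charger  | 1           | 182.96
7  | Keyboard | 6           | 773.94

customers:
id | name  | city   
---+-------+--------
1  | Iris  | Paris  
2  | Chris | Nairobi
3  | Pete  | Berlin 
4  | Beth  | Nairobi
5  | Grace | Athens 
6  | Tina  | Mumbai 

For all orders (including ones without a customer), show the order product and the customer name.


LEFT JOIN keeps every row from orders (the left table); where customer_id has no match in customers, the customer columns become NULL. Walk through each order:
  - order 1 (Camera): customer_id=2 -> matches Chris
  - order 2 (Notebook): customer_id=NULL, no match -> kept with NULL
  - order 3 (Laptop): customer_id=4 -> matches Beth
  - order 4 (Lamp): customer_id=3 -> matches Pete
  - order 5 (Tablet): customer_id=NULL, no match -> kept with NULL
  - order 6 (Charger): customer_id=1 -> matches Iris
  - order 7 (Keyboard): customer_id=6 -> matches Tina
All 7 rows appear; 2 have NULL customer.

SQL:
SELECT a.product, b.name AS customer
FROM orders a
LEFT JOIN customers b ON a.customer_id = b.id

Result:
product  | customer
---------+---------
Camera   | Chris   
Notebook | NULL    
Laptop   | Beth    
Lamp     | Pete    
Tablet   | NULL    
Charger  | Iris    
Keyboard | Tina    


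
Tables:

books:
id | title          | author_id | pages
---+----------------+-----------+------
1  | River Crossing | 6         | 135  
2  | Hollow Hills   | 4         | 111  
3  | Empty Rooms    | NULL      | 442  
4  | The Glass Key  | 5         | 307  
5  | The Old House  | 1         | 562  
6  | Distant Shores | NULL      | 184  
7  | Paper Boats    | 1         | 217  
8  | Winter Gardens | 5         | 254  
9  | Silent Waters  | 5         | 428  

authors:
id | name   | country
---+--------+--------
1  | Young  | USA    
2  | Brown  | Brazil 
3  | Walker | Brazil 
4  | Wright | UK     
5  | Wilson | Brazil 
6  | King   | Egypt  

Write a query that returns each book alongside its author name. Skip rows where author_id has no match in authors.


INNER JOIN keeps only books rows whose author_id matches an id in authors. Walk through each book:
  - book 1 (River Crossing): author_id=6 -> matches King
  - book 2 (Hollow Hills): author_id=4 -> matches Wright
  - book 3 (Empty Rooms): author_id=NULL, no match -> dropped
  - book 4 (The Glass Key): author_id=5 -> matches Wilson
  - book 5 (The Old House): author_id=1 -> matches Young
  - book 6 (Distant Shores): author_id=NULL, no match -> dropped
  - book 7 (Paper Boats): author_id=1 -> matches Young
  - book 8 (Winter Gardens): author_id=5 -> matches Wilson
  - book 9 (Silent Waters): author_id=5 -> matches Wilson
So 2 of 9 rows are dropped.

SQL:
SELECT a.title, b.name AS author
FROM books a
INNER JOIN authors b ON a.author_id = b.id

Result:
title          | author
---------------+-------
River Crossing | King  
Hollow Hills   | Wright
The Glass Key  | Wilson
The Old House  | Young 
Paper Boats    | Young 
Winter Gardens | Wilson
Silent Waters  | Wilson


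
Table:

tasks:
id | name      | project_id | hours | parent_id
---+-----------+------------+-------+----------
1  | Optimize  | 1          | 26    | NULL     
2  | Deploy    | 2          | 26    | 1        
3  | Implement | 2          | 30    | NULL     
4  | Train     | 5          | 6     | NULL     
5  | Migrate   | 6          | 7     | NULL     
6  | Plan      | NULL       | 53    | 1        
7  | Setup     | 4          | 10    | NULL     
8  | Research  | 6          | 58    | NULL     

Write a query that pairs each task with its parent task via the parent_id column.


This is a self-join: tasks is joined to a second copy of itself, matching each row's parent_id to another row's id. Use LEFT JOIN so rows with parent_id=NULL are kept.
  - task 1 (Optimize): parent_id=NULL -> NULL
  - task 2 (Deploy): parent_id=1 -> Optimize
  - task 3 (Implement): parent_id=NULL -> NULL
  - task 4 (Train): parent_id=NULL -> NULL
  - task 5 (Migrate): parent_id=NULL -> NULL
  - task 6 (Plan): parent_id=1 -> Optimize
  - task 7 (Setup): parent_id=NULL -> NULL
  - task 8 (Research): parent_id=NULL -> NULL

SQL:
SELECT a.name AS item, b.name AS parent
FROM tasks a
LEFT JOIN tasks b ON a.parent_id = b.id

Result:
item      | parent  
----------+---------
Optimize  | NULL    
Deploy    | Optimize
Implement | NULL    
Train     | NULL    
Migrate   | NULL    
Plan      | Optimize
Setup     | NULL    
Research  | NULL    


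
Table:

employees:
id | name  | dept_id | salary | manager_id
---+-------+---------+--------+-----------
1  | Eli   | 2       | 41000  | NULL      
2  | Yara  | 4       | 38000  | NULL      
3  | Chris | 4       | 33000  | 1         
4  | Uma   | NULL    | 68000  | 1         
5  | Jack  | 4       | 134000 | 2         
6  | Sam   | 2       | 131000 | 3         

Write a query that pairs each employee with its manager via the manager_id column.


This is a self-join: employees is joined to a second copy of itself, matching each row's manager_id to another row's id. Use LEFT JOIN so rows with manager_id=NULL are kept.
  - employee 1 (Eli): manager_id=NULL -> NULL
  - employee 2 (Yara): manager_id=NULL -> NULL
  - employee 3 (Chris): manager_id=1 -> Eli
  - employee 4 (Uma): manager_id=1 -> Eli
  - employee 5 (Jack): manager_id=2 -> Yara
  - employee 6 (Sam): manager_id=3 -> Chris

SQL:
SELECT a.name AS item, b.name AS manager
FROM employees a
LEFT JOIN employees b ON a.manager_id = b.id

Result:
item  | manager
------+--------
Eli   | NULL   
Yara  | NULL   
Chris | Eli    
Uma   | Eli    
Jack  | Yara   
Sam   | Chris  


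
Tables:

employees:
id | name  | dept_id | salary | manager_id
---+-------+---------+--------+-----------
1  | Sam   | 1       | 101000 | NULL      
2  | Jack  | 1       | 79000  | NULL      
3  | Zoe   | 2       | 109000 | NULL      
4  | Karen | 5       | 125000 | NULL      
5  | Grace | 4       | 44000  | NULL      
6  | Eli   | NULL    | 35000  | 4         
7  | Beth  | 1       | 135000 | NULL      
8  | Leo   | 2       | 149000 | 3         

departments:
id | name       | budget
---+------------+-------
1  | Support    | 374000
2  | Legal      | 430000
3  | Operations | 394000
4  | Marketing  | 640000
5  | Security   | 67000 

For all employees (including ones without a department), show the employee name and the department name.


LEFT JOIN keeps every row from employees (the left table); where dept_id has no match in departments, the department columns become NULL. Walk through each employee:
  - employee 1 (Sam): dept_id=1 -> matches Support
  - employee 2 (Jack): dept_id=1 -> matches Support
  - employee 3 (Zoe): dept_id=2 -> matches Legal
  - employee 4 (Karen): dept_id=5 -> matches Security
  - employee 5 (Grace): dept_id=4 -> matches Marketing
  - employee 6 (Eli): dept_id=NULL, no match -> kept with NULL
  - employee 7 (Beth): dept_id=1 -> matches Support
  - employee 8 (Leo): dept_id=2 -> matches Legal
All 8 rows appear; 1 has NULL department.

SQL:
SELECT a.name, b.name AS department
FROM employees a
LEFT JOIN departments b ON a.dept_id = b.id

Result:
name  | department
------+-----------
Sam   | Support   
Jack  | Support   
Zoe   | Legal     
Karen | Security  
Grace | Marketing 
Eli   | NULL      
Beth  | Support   
Leo   | Legal     


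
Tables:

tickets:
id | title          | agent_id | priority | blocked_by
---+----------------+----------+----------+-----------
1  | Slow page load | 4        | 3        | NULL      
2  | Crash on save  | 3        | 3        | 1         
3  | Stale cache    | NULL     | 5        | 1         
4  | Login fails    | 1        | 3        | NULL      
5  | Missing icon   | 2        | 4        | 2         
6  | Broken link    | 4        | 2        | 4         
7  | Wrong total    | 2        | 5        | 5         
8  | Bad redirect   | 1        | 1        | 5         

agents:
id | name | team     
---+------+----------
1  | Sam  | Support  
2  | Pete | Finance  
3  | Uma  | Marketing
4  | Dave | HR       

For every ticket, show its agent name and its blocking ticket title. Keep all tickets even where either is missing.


Two LEFT JOINs from the same base table tickets: one to agents via agent_id, one to tickets itself via blocked_by. Both are LEFT so every ticket is preserved.
Match against agents:
  - ticket 1 (Slow page load): agent_id=4 -> matches Dave
  - ticket 2 (Crash on save): agent_id=3 -> matches Uma
  - ticket 3 (Stale cache): agent_id=NULL, no match -> kept with NULL
  - ticket 4 (Login fails): agent_id=1 -> matches Sam
  - ticket 5 (Missing icon): agent_id=2 -> matches Pete
  - ticket 6 (Broken link): agent_id=4 -> matches Dave
  - ticket 7 (Wrong total): agent_id=2 -> matches Pete
  - ticket 8 (Bad redirect): agent_id=1 -> matches Sam
Match against tickets (self):
  - ticket 1 (Slow page load): blocked_by=NULL -> NULL
  - ticket 2 (Crash on save): blocked_by=1 -> Slow page load
  - ticket 3 (Stale cache): blocked_by=1 -> Slow page load
  - ticket 4 (Login fails): blocked_by=NULL -> NULL
  - ticket 5 (Missing icon): blocked_by=2 -> Crash on save
  - ticket 6 (Broken link): blocked_by=4 -> Login fails
  - ticket 7 (Wrong total): blocked_by=5 -> Missing icon
  - ticket 8 (Bad redirect): blocked_by=5 -> Missing icon

SQL:
SELECT a.title, b.name AS agent, c.title AS blocked_by
FROM tickets a
LEFT JOIN agents b ON a.agent_id = b.id
LEFT JOIN tickets c ON a.blocked_by = c.id

Result:
title          | agent | blocked_by    
---------------+-------+---------------
Slow page load | Dave  | NULL          
Crash on save  | Uma   | Slow page load
Stale cache    | NULL  | Slow page load
Login fails    | Sam   | NULL          
Missing icon   | Pete  | Crash on save 
Broken link    | Dave  | Login fails   
Wrong total    | Pete  | Missing icon  
Bad redirect   | Sam   | Missing icon  


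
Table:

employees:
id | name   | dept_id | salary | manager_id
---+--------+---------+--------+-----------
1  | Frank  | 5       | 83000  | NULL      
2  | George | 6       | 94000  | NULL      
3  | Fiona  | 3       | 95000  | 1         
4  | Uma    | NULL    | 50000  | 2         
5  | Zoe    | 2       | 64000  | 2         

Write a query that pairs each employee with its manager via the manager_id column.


This is a self-join: employees is joined to a second copy of itself, matching each row's manager_id to another row's id. Use LEFT JOIN so rows with manager_id=NULL are kept.
  - employee 1 (Frank): manager_id=NULL -> NULL
  - employee 2 (George): manager_id=NULL -> NULL
  - employee 3 (Fiona): manager_id=1 -> Frank
  - employee 4 (Uma): manager_id=2 -> George
  - employee 5 (Zoe): manager_id=2 -> George

SQL:
SELECT a.name AS item, b.name AS manager
FROM employees a
LEFT JOIN employees b ON a.manager_id = b.id

Result:
item   | manager
-------+--------
Frank  | NULL   
George | NULL   
Fiona  | Frank  
Uma    | George 
Zoe    | George 


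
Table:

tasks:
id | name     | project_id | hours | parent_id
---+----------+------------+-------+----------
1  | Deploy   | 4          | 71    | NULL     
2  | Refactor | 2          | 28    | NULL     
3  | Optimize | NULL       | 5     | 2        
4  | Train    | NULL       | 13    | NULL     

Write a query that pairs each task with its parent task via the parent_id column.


This is a self-join: tasks is joined to a second copy of itself, matching each row's parent_id to another row's id. Use LEFT JOIN so rows with parent_id=NULL are kept.
  - task 1 (Deploy): parent_id=NULL -> NULL
  - task 2 (Refactor): parent_id=NULL -> NULL
  - task 3 (Optimize): parent_id=2 -> Refactor
  - task 4 (Train): parent_id=NULL -> NULL

SQL:
SELECT a.name AS item, b.name AS parent
FROM tasks a
LEFT JOIN tasks b ON a.parent_id = b.id

Result:
item     | parent  
---------+---------
Deploy   | NULL    
Refactor | NULL    
Optimize | Refactor
Train    | NULL    
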